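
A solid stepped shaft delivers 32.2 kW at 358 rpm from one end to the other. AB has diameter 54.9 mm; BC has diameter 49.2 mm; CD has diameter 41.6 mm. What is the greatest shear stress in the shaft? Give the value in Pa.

ω = 2π·358/60 = 37.49 rad/s, so T = P/ω = 32.2×10³ / 37.49 = 858.9 N·m.
Under the same torque, τ_max = 16T/(πd³) is largest where d is smallest — segment CD (d = 41.6 mm).
τ_max = 16·858.9/(π·(0.0416)³) = 6.076×10^7 Pa.

6.08e7 Pa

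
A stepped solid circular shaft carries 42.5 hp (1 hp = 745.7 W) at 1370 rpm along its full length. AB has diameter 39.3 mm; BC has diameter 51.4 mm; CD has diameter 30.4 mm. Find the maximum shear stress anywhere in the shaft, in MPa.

ω = 2π·1370/60 = 143.5 rad/s, so T = P/ω = 42.5×745.7 / 143.5 = 220.9 N·m.
Under the same torque, τ_max = 16T/(πd³) is largest where d is smallest — segment CD (d = 30.4 mm).
τ_max = 16·220.9/(π·(0.0304)³) = 4.005×10^7 Pa.

40.0 MPa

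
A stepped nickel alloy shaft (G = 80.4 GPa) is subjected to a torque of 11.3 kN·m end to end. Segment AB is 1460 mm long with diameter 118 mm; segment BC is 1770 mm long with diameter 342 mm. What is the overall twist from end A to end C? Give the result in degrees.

0.628°

J_AB = π(0.118)⁴/32 = 1.90×10^-5 m⁴; J_BC = π(0.342)⁴/32 = 1.34×10^-3 m⁴.
θ = (T/G)·Σ L_i/J_i = (11300/80.4×10⁹)·(1.46/1.90×10^-5 + 1.77/1.34×10^-3) = 0.01097 rad.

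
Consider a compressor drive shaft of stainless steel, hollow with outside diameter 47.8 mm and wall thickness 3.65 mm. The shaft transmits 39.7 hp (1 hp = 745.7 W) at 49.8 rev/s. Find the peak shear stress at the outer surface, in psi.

ω = 2π·49.8 = 312.9 rad/s, so T = P/ω = 39.7×745.7 / 312.9 = 94.61 N·m.
J = π(d_o⁴ − d_i⁴)/32 = π(0.0478⁴ − 0.0405⁴)/32 = 2.484×10^-7 m⁴.
τ_max = T·r/J = 94.61 × 0.0239 / 2.484×10^-7 = 9.104×10^6 Pa.

1320 psi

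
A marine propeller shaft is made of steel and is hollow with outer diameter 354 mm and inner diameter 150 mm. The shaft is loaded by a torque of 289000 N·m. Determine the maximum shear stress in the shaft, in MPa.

J = π(d_o⁴ − d_i⁴)/32 = π(0.354⁴ − 0.150⁴)/32 = 1.492×10^-3 m⁴.
τ_max = T·r/J = 289000 × 0.177 / 1.492×10^-3 = 3.428×10^7 Pa.

34.3 MPa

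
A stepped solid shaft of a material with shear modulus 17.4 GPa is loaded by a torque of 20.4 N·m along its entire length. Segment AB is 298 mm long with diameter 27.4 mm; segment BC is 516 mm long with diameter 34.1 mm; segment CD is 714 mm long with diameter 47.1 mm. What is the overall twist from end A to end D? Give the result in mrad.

12.6 mrad

J_AB = π(0.0274)⁴/32 = 5.53×10^-8 m⁴; J_BC = π(0.0341)⁴/32 = 1.33×10^-7 m⁴; J_CD = π(0.0471)⁴/32 = 4.83×10^-7 m⁴.
θ = (T/G)·Σ L_i/J_i = (20.40/17.4×10⁹)·(0.298/5.53×10^-8 + 0.516/1.33×10^-7 + 0.714/4.83×10^-7) = 0.01260 rad.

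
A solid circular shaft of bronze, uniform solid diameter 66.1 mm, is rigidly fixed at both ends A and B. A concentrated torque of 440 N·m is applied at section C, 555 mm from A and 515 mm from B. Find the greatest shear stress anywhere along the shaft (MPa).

4.02 MPa

With uniform GJ and both ends fixed, compatibility θ_AC = θ_CB gives T_A·a = T_B·b, together with T_A + T_B = T₀.
T_A = T₀·b/(a+b) = 440.0·515/1070 = 211.8 N·m; T_B = 228.2 N·m.
τ in each portion: τ_AC = 3.73×10^6 Pa, τ_CB = 4.02×10^6 Pa; maximum is in CB.
τ_max = T_CB·r/J = 228.2·0.0330/1.87×10^-6 = 4.025×10^6 Pa.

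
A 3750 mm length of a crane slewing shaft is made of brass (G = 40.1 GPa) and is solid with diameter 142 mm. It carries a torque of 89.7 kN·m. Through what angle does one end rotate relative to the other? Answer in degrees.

J = πd⁴/32 = π(0.142)⁴/32 = 3.992×10^-5 m⁴.
θ = T·L/(G·J) = 89700 × 3.75 / (40.1×10⁹ × 3.992×10^-5) = 0.2101 rad.

12.0°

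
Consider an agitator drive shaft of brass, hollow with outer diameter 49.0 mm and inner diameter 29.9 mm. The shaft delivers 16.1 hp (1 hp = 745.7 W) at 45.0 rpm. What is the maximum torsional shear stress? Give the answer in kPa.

128000 kPa

ω = 2π·45.0/60 = 4.712 rad/s, so T = P/ω = 16.1×745.7 / 4.712 = 2548 N·m.
J = π(d_o⁴ − d_i⁴)/32 = π(0.0490⁴ − 0.0299⁴)/32 = 4.875×10^-7 m⁴.
τ_max = T·r/J = 2548 × 0.0245 / 4.875×10^-7 = 1.280×10^8 Pa.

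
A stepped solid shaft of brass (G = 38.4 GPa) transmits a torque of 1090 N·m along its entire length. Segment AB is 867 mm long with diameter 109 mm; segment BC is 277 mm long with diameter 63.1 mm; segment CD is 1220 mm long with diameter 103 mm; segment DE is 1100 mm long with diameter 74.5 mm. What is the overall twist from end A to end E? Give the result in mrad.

J_AB = π(0.109)⁴/32 = 1.39×10^-5 m⁴; J_BC = π(0.0631)⁴/32 = 1.56×10^-6 m⁴; J_CD = π(0.103)⁴/32 = 1.10×10^-5 m⁴; J_DE = π(0.0745)⁴/32 = 3.02×10^-6 m⁴.
θ = (T/G)·Σ L_i/J_i = (1090/38.4×10⁹)·(0.867/1.39×10^-5 + 0.277/1.56×10^-6 + 1.22/1.10×10^-5 + 1.10/3.02×10^-6) = 0.02029 rad.

20.3 mrad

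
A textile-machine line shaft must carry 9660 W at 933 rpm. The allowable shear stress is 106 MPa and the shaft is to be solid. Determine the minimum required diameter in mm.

ω = 2π·933/60 = 97.70 rad/s, so T = P/ω = 9660 / 97.70 = 98.87 N·m.
For a solid shaft τ_max = 16T/(πd³), so d = (16T/(π τ_allow))^(1/3) = (16·98.87/(π·1.06×10^8))^(1/3) = 0.01681 m.

16.8 mm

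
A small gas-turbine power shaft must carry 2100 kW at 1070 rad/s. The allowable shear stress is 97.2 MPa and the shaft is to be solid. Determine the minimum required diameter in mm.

46.9 mm

ω = 1070 rad/s, so T = P/ω = 2100×10³ / 1070 = 1963 N·m.
For a solid shaft τ_max = 16T/(πd³), so d = (16T/(π τ_allow))^(1/3) = (16·1963/(π·9.72×10^7))^(1/3) = 0.04685 m.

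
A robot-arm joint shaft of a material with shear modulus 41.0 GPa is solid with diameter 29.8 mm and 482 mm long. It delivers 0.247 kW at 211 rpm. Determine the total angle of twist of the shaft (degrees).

0.0973°

ω = 2π·211/60 = 22.10 rad/s, so T = P/ω = 0.247×10³ / 22.10 = 11.18 N·m.
J = πd⁴/32 = π(0.0298)⁴/32 = 7.742×10^-8 m⁴.
θ = T·L/(G·J) = 11.18 × 0.482 / (41.0×10⁹ × 7.742×10^-8) = 1.697×10^-3 rad.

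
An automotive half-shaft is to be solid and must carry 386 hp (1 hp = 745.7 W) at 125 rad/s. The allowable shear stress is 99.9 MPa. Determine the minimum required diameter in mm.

ω = 125 rad/s, so T = P/ω = 386×745.7 / 125.0 = 2303 N·m.
For a solid shaft τ_max = 16T/(πd³), so d = (16T/(π τ_allow))^(1/3) = (16·2303/(π·9.99×10^7))^(1/3) = 0.04896 m.

49.0 mm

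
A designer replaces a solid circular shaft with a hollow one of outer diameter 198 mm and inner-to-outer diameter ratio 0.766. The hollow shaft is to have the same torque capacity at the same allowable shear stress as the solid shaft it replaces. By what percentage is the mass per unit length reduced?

45.2 %

Equal τ_max and T ⇒ the solid shaft needs d_s³ = d_o³(1−k⁴), so d_s = 198·(1−0.766⁴)^(1/3) = 172.0 mm.
Area ratio A_h/A_s = d_o²(1−k²)/d_s² = (1−k²)/(1−k⁴)^(2/3) = 0.5475.
Mass saving = 1 − 0.5475 = 45.2 %.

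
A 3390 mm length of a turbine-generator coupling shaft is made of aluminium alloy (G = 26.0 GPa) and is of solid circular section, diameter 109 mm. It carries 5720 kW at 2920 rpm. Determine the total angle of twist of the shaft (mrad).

176 mrad

ω = 2π·2920/60 = 305.8 rad/s, so T = P/ω = 5720×10³ / 305.8 = 18710 N·m.
J = πd⁴/32 = π(0.109)⁴/32 = 1.386×10^-5 m⁴.
θ = T·L/(G·J) = 18710 × 3.39 / (26.0×10⁹ × 1.386×10^-5) = 0.1760 rad.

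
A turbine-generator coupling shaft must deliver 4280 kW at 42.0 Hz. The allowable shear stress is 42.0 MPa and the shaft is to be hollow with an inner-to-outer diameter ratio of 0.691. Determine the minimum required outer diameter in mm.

ω = 2π·42.0 = 263.9 rad/s, so T = P/ω = 4280×10³ / 263.9 = 16220 N·m.
For a hollow shaft with d_i/d_o = 0.691: τ_max = 16T/(π d_o³ (1−k⁴)), so d_o = [16T/(π τ_allow (1−k⁴))]^(1/3) = [16·16220/(π·4.20×10^7·0.7720)]^(1/3) = 0.1366 m.

137 mm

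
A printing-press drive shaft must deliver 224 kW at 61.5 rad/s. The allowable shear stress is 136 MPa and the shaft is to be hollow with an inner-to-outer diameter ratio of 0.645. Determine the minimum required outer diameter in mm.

ω = 61.5 rad/s, so T = P/ω = 224×10³ / 61.50 = 3642 N·m.
For a hollow shaft with d_i/d_o = 0.645: τ_max = 16T/(π d_o³ (1−k⁴)), so d_o = [16T/(π τ_allow (1−k⁴))]^(1/3) = [16·3642/(π·1.36×10^8·0.8269)]^(1/3) = 0.05484 m.

54.8 mm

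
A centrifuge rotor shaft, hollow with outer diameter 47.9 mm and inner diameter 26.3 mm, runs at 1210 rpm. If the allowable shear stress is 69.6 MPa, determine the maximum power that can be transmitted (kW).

173 kW

J = π(d_o⁴ − d_i⁴)/32 = π(0.0479⁴ − 0.0263⁴)/32 = 4.699×10^-7 m⁴.
T_max = τ_allow·J/r = 6.96×10^7 × 4.699×10^-7 / 0.0239 = 1365 N·m.
ω = 2π·1210/60 = 126.7 rad/s, so P_max = T_max·ω = 1.730×10^5 W.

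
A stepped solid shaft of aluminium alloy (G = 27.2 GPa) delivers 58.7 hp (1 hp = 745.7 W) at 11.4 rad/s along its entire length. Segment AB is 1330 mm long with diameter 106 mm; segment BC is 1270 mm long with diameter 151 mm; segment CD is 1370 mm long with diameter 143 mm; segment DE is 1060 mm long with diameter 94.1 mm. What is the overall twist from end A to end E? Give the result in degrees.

2.45°

ω = 11.4 rad/s, so T = P/ω = 58.7×745.7 / 11.40 = 3840 N·m.
J_AB = π(0.106)⁴/32 = 1.24×10^-5 m⁴; J_BC = π(0.151)⁴/32 = 5.10×10^-5 m⁴; J_CD = π(0.143)⁴/32 = 4.11×10^-5 m⁴; J_DE = π(0.0941)⁴/32 = 7.70×10^-6 m⁴.
θ = (T/G)·Σ L_i/J_i = (3840/27.2×10⁹)·(1.33/1.24×10^-5 + 1.27/5.10×10^-5 + 1.37/4.11×10^-5 + 1.06/7.70×10^-6) = 0.04281 rad.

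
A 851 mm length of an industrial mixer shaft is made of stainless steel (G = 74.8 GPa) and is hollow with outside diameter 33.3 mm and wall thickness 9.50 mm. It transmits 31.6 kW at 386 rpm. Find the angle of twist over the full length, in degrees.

ω = 2π·386/60 = 40.42 rad/s, so T = P/ω = 31.6×10³ / 40.42 = 781.8 N·m.
J = π(d_o⁴ − d_i⁴)/32 = π(0.0333⁴ − 0.0143⁴)/32 = 1.166×10^-7 m⁴.
θ = T·L/(G·J) = 781.8 × 0.851 / (74.8×10⁹ × 1.166×10^-7) = 0.07627 rad.

4.37°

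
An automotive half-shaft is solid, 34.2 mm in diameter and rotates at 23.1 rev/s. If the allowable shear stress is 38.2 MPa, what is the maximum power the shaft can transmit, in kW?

43.5 kW

J = πd⁴/32 = π(0.0342)⁴/32 = 1.343×10^-7 m⁴.
T_max = τ_allow·J/r = 3.82×10^7 × 1.343×10^-7 / 0.0171 = 300.0 N·m.
ω = 2π·23.1 = 145.1 rad/s, so P_max = T_max·ω = 4.355×10^4 W.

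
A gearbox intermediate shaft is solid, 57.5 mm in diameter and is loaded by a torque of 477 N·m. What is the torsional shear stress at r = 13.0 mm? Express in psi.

J = πd⁴/32 = π(0.0575)⁴/32 = 1.073×10^-6 m⁴.
Shear stress varies linearly with radius: τ = T·r/J = 477.0 × 0.0130 / 1.073×10^-6 = 5.778×10^6 Pa.

838 psi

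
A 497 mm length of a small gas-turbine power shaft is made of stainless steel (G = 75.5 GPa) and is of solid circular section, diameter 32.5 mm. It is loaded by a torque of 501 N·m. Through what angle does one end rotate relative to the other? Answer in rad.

0.0301 rad

J = πd⁴/32 = π(0.0325)⁴/32 = 1.095×10^-7 m⁴.
θ = T·L/(G·J) = 501.0 × 0.497 / (75.5×10⁹ × 1.095×10^-7) = 0.03011 rad.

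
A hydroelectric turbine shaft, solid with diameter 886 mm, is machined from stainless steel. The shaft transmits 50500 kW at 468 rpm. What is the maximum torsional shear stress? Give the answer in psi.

1090 psi

ω = 2π·468/60 = 49.01 rad/s, so T = P/ω = 50500×10³ / 49.01 = 1.030e6 N·m.
J = πd⁴/32 = π(0.886)⁴/32 = 0.06050 m⁴.
τ_max = T·r/J = 1.030e6 × 0.443 / 0.06050 = 7.545×10^6 Pa.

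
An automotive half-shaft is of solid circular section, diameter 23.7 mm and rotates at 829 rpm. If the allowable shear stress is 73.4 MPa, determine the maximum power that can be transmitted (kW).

J = πd⁴/32 = π(0.0237)⁴/32 = 3.097×10^-8 m⁴.
T_max = τ_allow·J/r = 7.34×10^7 × 3.097×10^-8 / 0.0118 = 191.9 N·m.
ω = 2π·829/60 = 86.81 rad/s, so P_max = T_max·ω = 1.666×10^4 W.

16.7 kW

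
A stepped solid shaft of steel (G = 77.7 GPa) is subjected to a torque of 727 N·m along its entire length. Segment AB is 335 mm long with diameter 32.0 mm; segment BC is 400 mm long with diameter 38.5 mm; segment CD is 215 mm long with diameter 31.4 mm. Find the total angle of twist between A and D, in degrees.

3.95°

J_AB = π(0.0320)⁴/32 = 1.03×10^-7 m⁴; J_BC = π(0.0385)⁴/32 = 2.16×10^-7 m⁴; J_CD = π(0.0314)⁴/32 = 9.54×10^-8 m⁴.
θ = (T/G)·Σ L_i/J_i = (727.0/77.7×10⁹)·(0.335/1.03×10^-7 + 0.400/2.16×10^-7 + 0.215/9.54×10^-8) = 0.06888 rad.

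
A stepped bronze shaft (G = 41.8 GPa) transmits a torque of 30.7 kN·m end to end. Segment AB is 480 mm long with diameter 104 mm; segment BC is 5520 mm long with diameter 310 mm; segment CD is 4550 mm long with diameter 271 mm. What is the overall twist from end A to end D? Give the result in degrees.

J_AB = π(0.104)⁴/32 = 1.15×10^-5 m⁴; J_BC = π(0.310)⁴/32 = 9.07×10^-4 m⁴; J_CD = π(0.271)⁴/32 = 5.30×10^-4 m⁴.
θ = (T/G)·Σ L_i/J_i = (30700/41.8×10⁹)·(0.480/1.15×10^-5 + 5.52/9.07×10^-4 + 4.55/5.30×10^-4) = 0.04148 rad.

2.38°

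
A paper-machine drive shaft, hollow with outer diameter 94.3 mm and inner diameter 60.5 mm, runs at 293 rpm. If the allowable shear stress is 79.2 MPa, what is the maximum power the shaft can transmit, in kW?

J = π(d_o⁴ − d_i⁴)/32 = π(0.0943⁴ − 0.0605⁴)/32 = 6.448×10^-6 m⁴.
T_max = τ_allow·J/r = 7.92×10^7 × 6.448×10^-6 / 0.0471 = 10830 N·m.
ω = 2π·293/60 = 30.68 rad/s, so P_max = T_max·ω = 3.323×10^5 W.

332 kW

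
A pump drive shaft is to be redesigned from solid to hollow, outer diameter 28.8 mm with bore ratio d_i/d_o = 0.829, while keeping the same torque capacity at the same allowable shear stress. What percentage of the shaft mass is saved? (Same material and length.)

52.1 %

Equal τ_max and T ⇒ the solid shaft needs d_s³ = d_o³(1−k⁴), so d_s = 28.8·(1−0.829⁴)^(1/3) = 23.27 mm.
Area ratio A_h/A_s = d_o²(1−k²)/d_s² = (1−k²)/(1−k⁴)^(2/3) = 0.4789.
Mass saving = 1 − 0.4789 = 52.1 %.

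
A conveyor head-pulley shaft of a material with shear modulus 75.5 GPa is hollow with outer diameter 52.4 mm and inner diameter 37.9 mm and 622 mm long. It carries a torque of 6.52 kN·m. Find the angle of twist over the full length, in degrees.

J = π(d_o⁴ − d_i⁴)/32 = π(0.0524⁴ − 0.0379⁴)/32 = 5.376×10^-7 m⁴.
θ = T·L/(G·J) = 6520 × 0.622 / (75.5×10⁹ × 5.376×10^-7) = 0.09992 rad.

5.72°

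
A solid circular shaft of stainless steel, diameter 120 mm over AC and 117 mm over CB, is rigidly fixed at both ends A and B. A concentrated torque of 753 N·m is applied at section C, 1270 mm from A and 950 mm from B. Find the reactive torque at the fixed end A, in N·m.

Compatibility: T_A·a/J_AC = T_B·b/J_CB with T_A + T_B = T₀.
J_AC = 2.04×10^-5 m⁴, J_CB = 1.84×10^-5 m⁴, so T_A = T₀·(J_AC/a)/((J_AC/a)+(J_CB/b)) = 341.0 N·m, T_B = 412.0 N·m.

341 N·m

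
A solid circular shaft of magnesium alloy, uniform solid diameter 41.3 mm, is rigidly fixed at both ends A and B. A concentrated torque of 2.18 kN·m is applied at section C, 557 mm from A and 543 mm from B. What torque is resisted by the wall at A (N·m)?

1080 N·m

With uniform GJ and both ends fixed, compatibility θ_AC = θ_CB gives T_A·a = T_B·b, together with T_A + T_B = T₀.
T_A = T₀·b/(a+b) = 2180·543/1100 = 1076 N·m; T_B = 1104 N·m.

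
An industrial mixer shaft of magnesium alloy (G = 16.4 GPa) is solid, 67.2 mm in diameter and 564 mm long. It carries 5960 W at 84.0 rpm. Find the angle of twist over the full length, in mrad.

ω = 2π·84.0/60 = 8.796 rad/s, so T = P/ω = 5960 / 8.796 = 677.5 N·m.
J = πd⁴/32 = π(0.0672)⁴/32 = 2.002×10^-6 m⁴.
θ = T·L/(G·J) = 677.5 × 0.564 / (16.4×10⁹ × 2.002×10^-6) = 0.01164 rad.

11.6 mrad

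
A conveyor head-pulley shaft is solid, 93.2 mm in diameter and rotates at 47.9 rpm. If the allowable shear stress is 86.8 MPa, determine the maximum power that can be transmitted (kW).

69.2 kW

J = πd⁴/32 = π(0.0932)⁴/32 = 7.407×10^-6 m⁴.
T_max = τ_allow·J/r = 8.68×10^7 × 7.407×10^-6 / 0.0466 = 13800 N·m.
ω = 2π·47.9/60 = 5.016 rad/s, so P_max = T_max·ω = 6.921×10^4 W.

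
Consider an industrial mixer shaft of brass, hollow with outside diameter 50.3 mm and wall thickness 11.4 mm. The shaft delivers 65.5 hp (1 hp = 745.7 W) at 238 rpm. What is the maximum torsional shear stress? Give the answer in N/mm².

86.1 N/mm²

ω = 2π·238/60 = 24.92 rad/s, so T = P/ω = 65.5×745.7 / 24.92 = 1960 N·m.
J = π(d_o⁴ − d_i⁴)/32 = π(0.0503⁴ − 0.0275⁴)/32 = 5.723×10^-7 m⁴.
τ_max = T·r/J = 1960 × 0.0251 / 5.723×10^-7 = 8.612×10^7 Pa.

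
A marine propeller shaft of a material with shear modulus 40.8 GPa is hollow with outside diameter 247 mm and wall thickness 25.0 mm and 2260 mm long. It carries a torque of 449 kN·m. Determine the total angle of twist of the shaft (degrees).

J = π(d_o⁴ − d_i⁴)/32 = π(0.247⁴ − 0.197⁴)/32 = 2.176×10^-4 m⁴.
θ = T·L/(G·J) = 449000 × 2.26 / (40.8×10⁹ × 2.176×10^-4) = 0.1143 rad.

6.55°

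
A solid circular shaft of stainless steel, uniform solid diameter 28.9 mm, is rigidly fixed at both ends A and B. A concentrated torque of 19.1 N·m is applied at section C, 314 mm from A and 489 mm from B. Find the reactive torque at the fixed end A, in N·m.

With uniform GJ and both ends fixed, compatibility θ_AC = θ_CB gives T_A·a = T_B·b, together with T_A + T_B = T₀.
T_A = T₀·b/(a+b) = 19.10·489/803.0 = 11.63 N·m; T_B = 7.469 N·m.

11.6 N·m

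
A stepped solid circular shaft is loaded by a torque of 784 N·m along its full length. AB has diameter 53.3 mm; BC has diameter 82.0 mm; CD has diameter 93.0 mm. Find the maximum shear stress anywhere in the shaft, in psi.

3820 psi

Under the same torque, τ_max = 16T/(πd³) is largest where d is smallest — segment AB (d = 53.3 mm).
τ_max = 16·784.0/(π·(0.0533)³) = 2.637×10^7 Pa.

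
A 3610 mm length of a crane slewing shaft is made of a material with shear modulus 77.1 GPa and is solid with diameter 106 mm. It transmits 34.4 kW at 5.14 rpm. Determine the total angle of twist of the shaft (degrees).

13.8°

ω = 2π·5.14/60 = 0.5383 rad/s, so T = P/ω = 34.4×10³ / 0.5383 = 63910 N·m.
J = πd⁴/32 = π(0.106)⁴/32 = 1.239×10^-5 m⁴.
θ = T·L/(G·J) = 63910 × 3.61 / (77.1×10⁹ × 1.239×10^-5) = 0.2414 rad.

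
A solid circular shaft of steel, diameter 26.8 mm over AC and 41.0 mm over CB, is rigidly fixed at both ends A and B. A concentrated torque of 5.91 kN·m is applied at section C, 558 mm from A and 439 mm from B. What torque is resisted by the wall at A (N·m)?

742 N·m

Compatibility: T_A·a/J_AC = T_B·b/J_CB with T_A + T_B = T₀.
J_AC = 5.06×10^-8 m⁴, J_CB = 2.77×10^-7 m⁴, so T_A = T₀·(J_AC/a)/((J_AC/a)+(J_CB/b)) = 742.2 N·m, T_B = 5168 N·m.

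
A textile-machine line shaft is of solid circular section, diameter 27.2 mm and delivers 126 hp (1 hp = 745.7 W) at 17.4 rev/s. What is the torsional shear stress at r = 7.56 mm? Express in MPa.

121 MPa

ω = 2π·17.4 = 109.3 rad/s, so T = P/ω = 126×745.7 / 109.3 = 859.4 N·m.
J = πd⁴/32 = π(0.0272)⁴/32 = 5.374×10^-8 m⁴.
Shear stress varies linearly with radius: τ = T·r/J = 859.4 × 0.00756 / 5.374×10^-8 = 1.209×10^8 Pa.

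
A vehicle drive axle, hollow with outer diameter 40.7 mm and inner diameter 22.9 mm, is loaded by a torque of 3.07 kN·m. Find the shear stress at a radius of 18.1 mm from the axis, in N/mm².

J = π(d_o⁴ − d_i⁴)/32 = π(0.0407⁴ − 0.0229⁴)/32 = 2.424×10^-7 m⁴.
Shear stress varies linearly with radius: τ = T·r/J = 3070 × 0.0181 / 2.424×10^-7 = 2.292×10^8 Pa.

229 N/mm²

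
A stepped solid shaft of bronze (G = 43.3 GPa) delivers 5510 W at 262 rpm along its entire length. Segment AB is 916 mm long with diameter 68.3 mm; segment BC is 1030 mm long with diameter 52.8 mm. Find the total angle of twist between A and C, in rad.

ω = 2π·262/60 = 27.44 rad/s, so T = P/ω = 5510 / 27.44 = 200.8 N·m.
J_AB = π(0.0683)⁴/32 = 2.14×10^-6 m⁴; J_BC = π(0.0528)⁴/32 = 7.63×10^-7 m⁴.
θ = (T/G)·Σ L_i/J_i = (200.8/43.3×10⁹)·(0.916/2.14×10^-6 + 1.03/7.63×10^-7) = 8.249×10^-3 rad.

0.00825 rad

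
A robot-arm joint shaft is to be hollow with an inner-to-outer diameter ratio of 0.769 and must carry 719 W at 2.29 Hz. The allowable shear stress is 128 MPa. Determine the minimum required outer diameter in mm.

14.5 mm

ω = 2π·2.29 = 14.39 rad/s, so T = P/ω = 719 / 14.39 = 49.97 N·m.
For a hollow shaft with d_i/d_o = 0.769: τ_max = 16T/(π d_o³ (1−k⁴)), so d_o = [16T/(π τ_allow (1−k⁴))]^(1/3) = [16·49.97/(π·1.28×10^8·0.6503)]^(1/3) = 0.01451 m.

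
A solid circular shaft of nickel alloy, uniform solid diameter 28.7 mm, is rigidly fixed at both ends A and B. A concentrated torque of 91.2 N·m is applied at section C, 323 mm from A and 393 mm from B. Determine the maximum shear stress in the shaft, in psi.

With uniform GJ and both ends fixed, compatibility θ_AC = θ_CB gives T_A·a = T_B·b, together with T_A + T_B = T₀.
T_A = T₀·b/(a+b) = 91.20·393/716.0 = 50.06 N·m; T_B = 41.14 N·m.
τ in each portion: τ_AC = 1.08×10^7 Pa, τ_CB = 8.86×10^6 Pa; maximum is in AC.
τ_max = T_AC·r/J = 50.06·0.0143/6.66×10^-8 = 1.078×10^7 Pa.

1560 psi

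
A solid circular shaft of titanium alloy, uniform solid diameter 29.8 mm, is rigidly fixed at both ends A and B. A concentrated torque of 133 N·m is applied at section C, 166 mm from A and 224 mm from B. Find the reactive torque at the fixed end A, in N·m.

With uniform GJ and both ends fixed, compatibility θ_AC = θ_CB gives T_A·a = T_B·b, together with T_A + T_B = T₀.
T_A = T₀·b/(a+b) = 133.0·224/390.0 = 76.39 N·m; T_B = 56.61 N·m.

76.4 N·m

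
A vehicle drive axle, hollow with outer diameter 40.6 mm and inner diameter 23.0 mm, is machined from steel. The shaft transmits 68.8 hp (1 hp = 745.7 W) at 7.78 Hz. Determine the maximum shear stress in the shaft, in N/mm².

ω = 2π·7.78 = 48.88 rad/s, so T = P/ω = 68.8×745.7 / 48.88 = 1050 N·m.
J = π(d_o⁴ − d_i⁴)/32 = π(0.0406⁴ − 0.0230⁴)/32 = 2.393×10^-7 m⁴.
τ_max = T·r/J = 1050 × 0.0203 / 2.393×10^-7 = 8.904×10^7 Pa.

89.0 N/mm²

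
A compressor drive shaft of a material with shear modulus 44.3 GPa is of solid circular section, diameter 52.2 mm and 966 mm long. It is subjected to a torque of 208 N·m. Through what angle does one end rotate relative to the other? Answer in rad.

J = πd⁴/32 = π(0.0522)⁴/32 = 7.289×10^-7 m⁴.
θ = T·L/(G·J) = 208.0 × 0.966 / (44.3×10⁹ × 7.289×10^-7) = 6.222×10^-3 rad.

0.00622 rad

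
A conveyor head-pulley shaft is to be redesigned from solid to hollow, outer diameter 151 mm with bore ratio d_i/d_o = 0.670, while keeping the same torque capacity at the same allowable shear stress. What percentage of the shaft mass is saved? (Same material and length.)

36.0 %

Equal τ_max and T ⇒ the solid shaft needs d_s³ = d_o³(1−k⁴), so d_s = 151·(1−0.670⁴)^(1/3) = 140.1 mm.
Area ratio A_h/A_s = d_o²(1−k²)/d_s² = (1−k²)/(1−k⁴)^(2/3) = 0.6403.
Mass saving = 1 − 0.6403 = 36.0 %.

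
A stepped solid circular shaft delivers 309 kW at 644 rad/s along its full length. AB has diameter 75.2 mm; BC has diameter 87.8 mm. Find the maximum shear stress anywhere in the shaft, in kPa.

ω = 644 rad/s, so T = P/ω = 309×10³ / 644.0 = 479.8 N·m.
Under the same torque, τ_max = 16T/(πd³) is largest where d is smallest — segment AB (d = 75.2 mm).
τ_max = 16·479.8/(π·(0.0752)³) = 5.746×10^6 Pa.

5750 kPa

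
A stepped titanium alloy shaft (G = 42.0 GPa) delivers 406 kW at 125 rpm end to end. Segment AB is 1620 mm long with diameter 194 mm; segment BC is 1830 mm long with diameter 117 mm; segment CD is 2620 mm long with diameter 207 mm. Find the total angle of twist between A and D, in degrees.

ω = 2π·125/60 = 13.09 rad/s, so T = P/ω = 406×10³ / 13.09 = 31020 N·m.
J_AB = π(0.194)⁴/32 = 1.39×10^-4 m⁴; J_BC = π(0.117)⁴/32 = 1.84×10^-5 m⁴; J_CD = π(0.207)⁴/32 = 1.80×10^-4 m⁴.
θ = (T/G)·Σ L_i/J_i = (31020/42.0×10⁹)·(1.62/1.39×10^-4 + 1.83/1.84×10^-5 + 2.62/1.80×10^-4) = 0.09280 rad.

5.32°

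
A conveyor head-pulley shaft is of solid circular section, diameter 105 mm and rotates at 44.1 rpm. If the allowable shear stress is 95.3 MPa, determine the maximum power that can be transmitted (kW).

100 kW

J = πd⁴/32 = π(0.105)⁴/32 = 1.193×10^-5 m⁴.
T_max = τ_allow·J/r = 9.53×10^7 × 1.193×10^-5 / 0.0525 = 21660 N·m.
ω = 2π·44.1/60 = 4.618 rad/s, so P_max = T_max·ω = 1.000×10^5 W.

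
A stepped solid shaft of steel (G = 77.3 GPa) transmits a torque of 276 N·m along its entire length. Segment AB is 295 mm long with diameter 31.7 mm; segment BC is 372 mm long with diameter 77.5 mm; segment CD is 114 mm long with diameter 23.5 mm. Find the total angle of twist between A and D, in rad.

J_AB = π(0.0317)⁴/32 = 9.91×10^-8 m⁴; J_BC = π(0.0775)⁴/32 = 3.54×10^-6 m⁴; J_CD = π(0.0235)⁴/32 = 2.99×10^-8 m⁴.
θ = (T/G)·Σ L_i/J_i = (276.0/77.3×10⁹)·(0.295/9.91×10^-8 + 0.372/3.54×10^-6 + 0.114/2.99×10^-8) = 0.02459 rad.

0.0246 rad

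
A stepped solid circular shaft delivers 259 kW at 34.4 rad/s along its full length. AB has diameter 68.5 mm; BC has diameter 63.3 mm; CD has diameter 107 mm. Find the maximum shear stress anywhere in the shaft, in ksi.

21.9 ksi

ω = 34.4 rad/s, so T = P/ω = 259×10³ / 34.40 = 7529 N·m.
Under the same torque, τ_max = 16T/(πd³) is largest where d is smallest — segment BC (d = 63.3 mm).
τ_max = 16·7529/(π·(0.0633)³) = 1.512×10^8 Pa.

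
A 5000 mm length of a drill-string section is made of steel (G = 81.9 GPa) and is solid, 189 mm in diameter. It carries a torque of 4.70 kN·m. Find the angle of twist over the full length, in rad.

0.00229 rad

J = πd⁴/32 = π(0.189)⁴/32 = 1.253×10^-4 m⁴.
θ = T·L/(G·J) = 4700 × 5.00 / (81.9×10⁹ × 1.253×10^-4) = 2.291×10^-3 rad.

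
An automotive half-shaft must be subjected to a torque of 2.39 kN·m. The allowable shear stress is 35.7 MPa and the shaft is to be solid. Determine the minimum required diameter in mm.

69.9 mm

For a solid shaft τ_max = 16T/(πd³), so d = (16T/(π τ_allow))^(1/3) = (16·2390/(π·3.57×10^7))^(1/3) = 0.06986 m.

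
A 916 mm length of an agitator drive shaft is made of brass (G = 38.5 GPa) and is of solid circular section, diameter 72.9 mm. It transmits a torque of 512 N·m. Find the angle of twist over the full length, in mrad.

J = πd⁴/32 = π(0.0729)⁴/32 = 2.773×10^-6 m⁴.
θ = T·L/(G·J) = 512.0 × 0.916 / (38.5×10⁹ × 2.773×10^-6) = 4.393×10^-3 rad.

4.39 mrad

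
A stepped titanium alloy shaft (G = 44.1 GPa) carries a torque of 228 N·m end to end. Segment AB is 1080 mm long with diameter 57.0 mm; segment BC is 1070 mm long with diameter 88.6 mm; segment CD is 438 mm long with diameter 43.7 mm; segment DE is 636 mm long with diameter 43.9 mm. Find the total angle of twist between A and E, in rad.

J_AB = π(0.0570)⁴/32 = 1.04×10^-6 m⁴; J_BC = π(0.0886)⁴/32 = 6.05×10^-6 m⁴; J_CD = π(0.0437)⁴/32 = 3.58×10^-7 m⁴; J_DE = π(0.0439)⁴/32 = 3.65×10^-7 m⁴.
θ = (T/G)·Σ L_i/J_i = (228.0/44.1×10⁹)·(1.08/1.04×10^-6 + 1.07/6.05×10^-6 + 0.438/3.58×10^-7 + 0.636/3.65×10^-7) = 0.02164 rad.

0.0216 rad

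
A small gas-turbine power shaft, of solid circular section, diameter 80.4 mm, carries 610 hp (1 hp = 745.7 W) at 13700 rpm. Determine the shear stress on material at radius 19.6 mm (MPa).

1.51 MPa

ω = 2π·13700/60 = 1435 rad/s, so T = P/ω = 610×745.7 / 1435 = 317.1 N·m.
J = πd⁴/32 = π(0.0804)⁴/32 = 4.102×10^-6 m⁴.
Shear stress varies linearly with radius: τ = T·r/J = 317.1 × 0.0196 / 4.102×10^-6 = 1.515×10^6 Pa.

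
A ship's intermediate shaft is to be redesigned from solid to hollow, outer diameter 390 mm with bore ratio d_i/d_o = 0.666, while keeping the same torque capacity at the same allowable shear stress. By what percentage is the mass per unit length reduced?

35.6 %

Equal τ_max and T ⇒ the solid shaft needs d_s³ = d_o³(1−k⁴), so d_s = 390·(1−0.666⁴)^(1/3) = 362.5 mm.
Area ratio A_h/A_s = d_o²(1−k²)/d_s² = (1−k²)/(1−k⁴)^(2/3) = 0.6439.
Mass saving = 1 − 0.6439 = 35.6 %.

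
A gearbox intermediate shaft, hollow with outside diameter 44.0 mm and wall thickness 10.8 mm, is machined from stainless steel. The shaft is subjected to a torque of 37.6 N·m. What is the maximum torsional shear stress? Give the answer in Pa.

J = π(d_o⁴ − d_i⁴)/32 = π(0.0440⁴ − 0.0224⁴)/32 = 3.433×10^-7 m⁴.
τ_max = T·r/J = 37.60 × 0.0220 / 3.433×10^-7 = 2.410×10^6 Pa.

2.41e6 Pa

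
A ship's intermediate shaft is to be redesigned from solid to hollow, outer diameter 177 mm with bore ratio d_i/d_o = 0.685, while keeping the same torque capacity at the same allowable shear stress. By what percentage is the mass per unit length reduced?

37.4 %

Equal τ_max and T ⇒ the solid shaft needs d_s³ = d_o³(1−k⁴), so d_s = 177·(1−0.685⁴)^(1/3) = 162.9 mm.
Area ratio A_h/A_s = d_o²(1−k²)/d_s² = (1−k²)/(1−k⁴)^(2/3) = 0.6265.
Mass saving = 1 − 0.6265 = 37.4 %.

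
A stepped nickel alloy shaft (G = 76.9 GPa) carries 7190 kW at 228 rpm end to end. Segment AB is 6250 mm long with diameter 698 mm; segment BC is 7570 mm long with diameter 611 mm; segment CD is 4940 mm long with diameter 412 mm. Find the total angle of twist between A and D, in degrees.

0.576°

ω = 2π·228/60 = 23.88 rad/s, so T = P/ω = 7190×10³ / 23.88 = 301100 N·m.
J_AB = π(0.698)⁴/32 = 0.0233 m⁴; J_BC = π(0.611)⁴/32 = 0.0137 m⁴; J_CD = π(0.412)⁴/32 = 2.83×10^-3 m⁴.
θ = (T/G)·Σ L_i/J_i = (301100/76.9×10⁹)·(6.25/0.0233 + 7.57/0.0137 + 4.94/2.83×10^-3) = 0.01006 rad.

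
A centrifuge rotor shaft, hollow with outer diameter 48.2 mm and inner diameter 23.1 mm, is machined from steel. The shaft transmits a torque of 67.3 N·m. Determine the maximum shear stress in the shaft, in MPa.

J = π(d_o⁴ − d_i⁴)/32 = π(0.0482⁴ − 0.0231⁴)/32 = 5.019×10^-7 m⁴.
τ_max = T·r/J = 67.30 × 0.0241 / 5.019×10^-7 = 3.231×10^6 Pa.

3.23 MPa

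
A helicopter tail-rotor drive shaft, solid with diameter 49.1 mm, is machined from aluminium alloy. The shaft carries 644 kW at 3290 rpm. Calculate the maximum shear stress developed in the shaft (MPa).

80.4 MPa

ω = 2π·3290/60 = 344.5 rad/s, so T = P/ω = 644×10³ / 344.5 = 1869 N·m.
J = πd⁴/32 = π(0.0491)⁴/32 = 5.706×10^-7 m⁴.
τ_max = T·r/J = 1869 × 0.0246 / 5.706×10^-7 = 8.042×10^7 Pa.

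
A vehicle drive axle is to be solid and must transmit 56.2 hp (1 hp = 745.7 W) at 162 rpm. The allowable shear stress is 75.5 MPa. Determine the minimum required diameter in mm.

ω = 2π·162/60 = 16.96 rad/s, so T = P/ω = 56.2×745.7 / 16.96 = 2470 N·m.
For a solid shaft τ_max = 16T/(πd³), so d = (16T/(π τ_allow))^(1/3) = (16·2470/(π·7.55×10^7))^(1/3) = 0.05503 m.

55.0 mm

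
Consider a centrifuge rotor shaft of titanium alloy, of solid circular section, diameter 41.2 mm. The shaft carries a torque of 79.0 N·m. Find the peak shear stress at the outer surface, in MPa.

5.75 MPa

J = πd⁴/32 = π(0.0412)⁴/32 = 2.829×10^-7 m⁴.
τ_max = T·r/J = 79.00 × 0.0206 / 2.829×10^-7 = 5.753×10^6 Pa.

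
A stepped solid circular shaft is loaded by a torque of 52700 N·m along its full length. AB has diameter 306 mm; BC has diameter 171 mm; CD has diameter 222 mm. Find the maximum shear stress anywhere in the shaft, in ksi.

Under the same torque, τ_max = 16T/(πd³) is largest where d is smallest — segment BC (d = 171 mm).
τ_max = 16·52700/(π·(0.171)³) = 5.368×10^7 Pa.

7.79 ksi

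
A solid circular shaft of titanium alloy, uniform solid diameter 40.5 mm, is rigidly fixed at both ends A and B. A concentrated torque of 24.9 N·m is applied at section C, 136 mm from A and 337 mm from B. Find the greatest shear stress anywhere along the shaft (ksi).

0.197 ksi

With uniform GJ and both ends fixed, compatibility θ_AC = θ_CB gives T_A·a = T_B·b, together with T_A + T_B = T₀.
T_A = T₀·b/(a+b) = 24.90·337/473.0 = 17.74 N·m; T_B = 7.159 N·m.
τ in each portion: τ_AC = 1.36×10^6 Pa, τ_CB = 5.49×10^5 Pa; maximum is in AC.
τ_max = T_AC·r/J = 17.74·0.0203/2.64×10^-7 = 1.360×10^6 Pa.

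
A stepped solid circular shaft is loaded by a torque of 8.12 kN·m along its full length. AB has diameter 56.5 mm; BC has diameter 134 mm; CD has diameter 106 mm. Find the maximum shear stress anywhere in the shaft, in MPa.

Under the same torque, τ_max = 16T/(πd³) is largest where d is smallest — segment AB (d = 56.5 mm).
τ_max = 16·8120/(π·(0.0565)³) = 2.293×10^8 Pa.

229 MPa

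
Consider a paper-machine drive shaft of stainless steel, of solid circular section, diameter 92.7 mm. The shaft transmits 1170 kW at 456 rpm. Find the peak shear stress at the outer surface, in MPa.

157 MPa

ω = 2π·456/60 = 47.75 rad/s, so T = P/ω = 1170×10³ / 47.75 = 24500 N·m.
J = πd⁴/32 = π(0.0927)⁴/32 = 7.250×10^-6 m⁴.
τ_max = T·r/J = 24500 × 0.0464 / 7.250×10^-6 = 1.566×10^8 Pa.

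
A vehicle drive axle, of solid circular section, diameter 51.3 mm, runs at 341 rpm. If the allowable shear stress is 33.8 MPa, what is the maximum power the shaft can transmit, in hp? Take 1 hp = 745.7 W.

42.9 hp

J = πd⁴/32 = π(0.0513)⁴/32 = 6.799×10^-7 m⁴.
T_max = τ_allow·J/r = 3.38×10^7 × 6.799×10^-7 / 0.0256 = 896.0 N·m.
ω = 2π·341/60 = 35.71 rad/s, so P_max = T_max·ω = 3.199×10^4 W.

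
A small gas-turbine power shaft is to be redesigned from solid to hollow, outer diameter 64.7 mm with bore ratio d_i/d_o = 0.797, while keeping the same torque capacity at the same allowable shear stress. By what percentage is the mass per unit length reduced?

Equal τ_max and T ⇒ the solid shaft needs d_s³ = d_o³(1−k⁴), so d_s = 64.7·(1−0.797⁴)^(1/3) = 54.46 mm.
Area ratio A_h/A_s = d_o²(1−k²)/d_s² = (1−k²)/(1−k⁴)^(2/3) = 0.5148.
Mass saving = 1 − 0.5148 = 48.5 %.

48.5 %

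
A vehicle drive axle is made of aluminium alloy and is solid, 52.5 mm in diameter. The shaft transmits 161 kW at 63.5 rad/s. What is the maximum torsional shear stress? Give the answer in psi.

ω = 63.5 rad/s, so T = P/ω = 161×10³ / 63.50 = 2535 N·m.
J = πd⁴/32 = π(0.0525)⁴/32 = 7.458×10^-7 m⁴.
τ_max = T·r/J = 2535 × 0.0262 / 7.458×10^-7 = 8.924×10^7 Pa.

12900 psi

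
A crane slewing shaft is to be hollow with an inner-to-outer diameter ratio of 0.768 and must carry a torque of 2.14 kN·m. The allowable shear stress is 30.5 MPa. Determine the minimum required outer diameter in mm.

81.8 mm

For a hollow shaft with d_i/d_o = 0.768: τ_max = 16T/(π d_o³ (1−k⁴)), so d_o = [16T/(π τ_allow (1−k⁴))]^(1/3) = [16·2140/(π·3.05×10^7·0.6521)]^(1/3) = 0.08183 m.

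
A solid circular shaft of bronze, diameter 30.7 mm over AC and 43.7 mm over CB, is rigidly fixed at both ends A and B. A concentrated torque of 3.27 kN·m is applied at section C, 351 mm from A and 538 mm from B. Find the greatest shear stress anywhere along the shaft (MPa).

Compatibility: T_A·a/J_AC = T_B·b/J_CB with T_A + T_B = T₀.
J_AC = 8.72×10^-8 m⁴, J_CB = 3.58×10^-7 m⁴, so T_A = T₀·(J_AC/a)/((J_AC/a)+(J_CB/b)) = 888.9 N·m, T_B = 2381 N·m.
τ in each portion: τ_AC = 1.56×10^8 Pa, τ_CB = 1.45×10^8 Pa; maximum is in AC.
τ_max = T_AC·r/J = 888.9·0.0153/8.72×10^-8 = 1.565×10^8 Pa.

156 MPa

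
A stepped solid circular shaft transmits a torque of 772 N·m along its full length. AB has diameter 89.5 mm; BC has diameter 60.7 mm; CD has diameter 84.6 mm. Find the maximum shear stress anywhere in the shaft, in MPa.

Under the same torque, τ_max = 16T/(πd³) is largest where d is smallest — segment BC (d = 60.7 mm).
τ_max = 16·772.0/(π·(0.0607)³) = 1.758×10^7 Pa.

17.6 MPa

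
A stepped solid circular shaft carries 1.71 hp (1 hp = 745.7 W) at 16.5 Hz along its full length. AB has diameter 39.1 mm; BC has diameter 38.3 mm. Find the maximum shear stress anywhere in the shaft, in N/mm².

ω = 2π·16.5 = 103.7 rad/s, so T = P/ω = 1.71×745.7 / 103.7 = 12.30 N·m.
Under the same torque, τ_max = 16T/(πd³) is largest where d is smallest — segment BC (d = 38.3 mm).
τ_max = 16·12.30/(π·(0.0383)³) = 1.115×10^6 Pa.

1.11 N/mm²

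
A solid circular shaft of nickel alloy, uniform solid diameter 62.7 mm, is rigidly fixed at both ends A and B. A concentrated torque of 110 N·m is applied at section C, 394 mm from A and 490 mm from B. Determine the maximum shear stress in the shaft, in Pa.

1.26e6 Pa

With uniform GJ and both ends fixed, compatibility θ_AC = θ_CB gives T_A·a = T_B·b, together with T_A + T_B = T₀.
T_A = T₀·b/(a+b) = 110.0·490/884.0 = 60.97 N·m; T_B = 49.03 N·m.
τ in each portion: τ_AC = 1.26×10^6 Pa, τ_CB = 1.01×10^6 Pa; maximum is in AC.
τ_max = T_AC·r/J = 60.97·0.0314/1.52×10^-6 = 1.260×10^6 Pa.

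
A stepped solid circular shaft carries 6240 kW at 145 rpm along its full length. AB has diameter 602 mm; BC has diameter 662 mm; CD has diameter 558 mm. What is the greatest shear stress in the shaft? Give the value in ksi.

ω = 2π·145/60 = 15.18 rad/s, so T = P/ω = 6240×10³ / 15.18 = 410900 N·m.
Under the same torque, τ_max = 16T/(πd³) is largest where d is smallest — segment CD (d = 558 mm).
τ_max = 16·410900/(π·(0.558)³) = 1.205×10^7 Pa.

1.75 ksi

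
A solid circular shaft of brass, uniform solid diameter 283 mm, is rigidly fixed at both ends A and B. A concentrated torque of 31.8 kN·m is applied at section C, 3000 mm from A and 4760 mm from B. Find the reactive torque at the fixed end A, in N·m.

With uniform GJ and both ends fixed, compatibility θ_AC = θ_CB gives T_A·a = T_B·b, together with T_A + T_B = T₀.
T_A = T₀·b/(a+b) = 31800·4760/7760 = 19510 N·m; T_B = 12290 N·m.

19500 N·m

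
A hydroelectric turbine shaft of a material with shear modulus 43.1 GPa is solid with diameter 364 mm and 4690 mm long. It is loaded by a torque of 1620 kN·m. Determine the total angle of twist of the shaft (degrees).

5.86°

J = πd⁴/32 = π(0.364)⁴/32 = 1.723×10^-3 m⁴.
θ = T·L/(G·J) = 1.620e6 × 4.69 / (43.1×10⁹ × 1.723×10^-3) = 0.1023 rad.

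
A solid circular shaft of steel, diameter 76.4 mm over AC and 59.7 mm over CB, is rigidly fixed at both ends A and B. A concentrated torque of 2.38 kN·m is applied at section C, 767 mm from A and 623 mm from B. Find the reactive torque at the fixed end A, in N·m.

Compatibility: T_A·a/J_AC = T_B·b/J_CB with T_A + T_B = T₀.
J_AC = 3.34×10^-6 m⁴, J_CB = 1.25×10^-6 m⁴, so T_A = T₀·(J_AC/a)/((J_AC/a)+(J_CB/b)) = 1631 N·m, T_B = 748.8 N·m.

1630 N·m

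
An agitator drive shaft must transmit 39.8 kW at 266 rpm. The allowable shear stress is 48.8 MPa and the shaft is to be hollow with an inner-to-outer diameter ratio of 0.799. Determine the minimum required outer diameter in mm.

63.1 mm

ω = 2π·266/60 = 27.86 rad/s, so T = P/ω = 39.8×10³ / 27.86 = 1429 N·m.
For a hollow shaft with d_i/d_o = 0.799: τ_max = 16T/(π d_o³ (1−k⁴)), so d_o = [16T/(π τ_allow (1−k⁴))]^(1/3) = [16·1429/(π·4.88×10^7·0.5924)]^(1/3) = 0.06314 m.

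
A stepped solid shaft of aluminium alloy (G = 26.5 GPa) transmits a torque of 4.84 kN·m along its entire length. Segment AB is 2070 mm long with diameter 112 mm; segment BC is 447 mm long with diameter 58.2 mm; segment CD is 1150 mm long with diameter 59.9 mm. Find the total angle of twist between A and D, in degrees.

15.1°

J_AB = π(0.112)⁴/32 = 1.54×10^-5 m⁴; J_BC = π(0.0582)⁴/32 = 1.13×10^-6 m⁴; J_CD = π(0.0599)⁴/32 = 1.26×10^-6 m⁴.
θ = (T/G)·Σ L_i/J_i = (4840/26.5×10⁹)·(2.07/1.54×10^-5 + 0.447/1.13×10^-6 + 1.15/1.26×10^-6) = 0.2631 rad.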